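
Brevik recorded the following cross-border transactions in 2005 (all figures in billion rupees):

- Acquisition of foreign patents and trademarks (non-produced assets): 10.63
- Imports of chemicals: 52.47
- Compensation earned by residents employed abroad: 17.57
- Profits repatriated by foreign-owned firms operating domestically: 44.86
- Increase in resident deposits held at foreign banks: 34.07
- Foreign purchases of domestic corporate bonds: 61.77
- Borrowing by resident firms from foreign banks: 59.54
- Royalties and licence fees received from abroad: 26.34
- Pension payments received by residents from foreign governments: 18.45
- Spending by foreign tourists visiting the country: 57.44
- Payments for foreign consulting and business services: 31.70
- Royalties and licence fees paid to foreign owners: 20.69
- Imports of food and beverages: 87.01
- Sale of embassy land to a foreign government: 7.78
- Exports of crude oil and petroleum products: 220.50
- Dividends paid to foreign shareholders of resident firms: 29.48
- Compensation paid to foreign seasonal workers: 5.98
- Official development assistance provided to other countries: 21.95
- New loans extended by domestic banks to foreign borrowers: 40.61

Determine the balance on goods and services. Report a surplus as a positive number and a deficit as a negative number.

Goods: 220.50 - 52.47 - 87.01 = 81.02
Services: -20.69 - 31.70 + 26.34 + 57.44 = 31.39
Trade balance = 81.02 + 31.39 = 112.41
(Excluded from the trade balance — capital account: acquisition of foreign patents and trademarks (non-produced assets) 10.63, sale of embassy land to a foreign government 7.78; primary income: compensation earned by residents employed abroad 17.57, profits repatriated by foreign-owned firms operating domestically 44.86, dividends paid to foreign shareholders of resident firms 29.48, compensation paid to foreign seasonal workers 5.98; financial account: increase in resident deposits held at foreign banks 34.07, foreign purchases of domestic corporate bonds 61.77, borrowing by resident firms from foreign banks 59.54, new loans extended by domestic banks to foreign borrowers 40.61; secondary income: pension payments received by residents from foreign governments 18.45, official development assistance provided to other countries 21.95.)

112.41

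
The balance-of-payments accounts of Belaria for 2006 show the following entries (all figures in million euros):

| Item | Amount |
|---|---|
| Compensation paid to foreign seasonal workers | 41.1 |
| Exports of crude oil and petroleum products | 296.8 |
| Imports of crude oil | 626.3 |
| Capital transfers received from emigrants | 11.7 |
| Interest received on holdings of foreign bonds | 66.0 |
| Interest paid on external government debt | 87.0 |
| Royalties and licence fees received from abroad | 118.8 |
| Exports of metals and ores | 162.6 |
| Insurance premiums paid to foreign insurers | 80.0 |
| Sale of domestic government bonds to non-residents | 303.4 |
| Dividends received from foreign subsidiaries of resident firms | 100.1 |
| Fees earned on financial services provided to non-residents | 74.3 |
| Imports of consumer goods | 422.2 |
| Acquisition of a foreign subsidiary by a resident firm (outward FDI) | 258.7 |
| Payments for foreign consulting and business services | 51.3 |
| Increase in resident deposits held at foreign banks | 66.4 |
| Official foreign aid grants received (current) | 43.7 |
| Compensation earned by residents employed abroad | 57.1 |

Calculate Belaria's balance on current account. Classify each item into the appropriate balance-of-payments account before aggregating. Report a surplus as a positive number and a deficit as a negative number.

-388.5

Goods: 296.8 + 162.6 - 422.2 - 626.3 = -589.1
Services: 74.3 - 51.3 + 118.8 - 80.0 = 61.8
Primary income: -87.0 + 66.0 + 100.1 - 41.1 + 57.1 = 95.1
Secondary income: 43.7
Current account = (-589.1) + 61.8 + 95.1 + 43.7 = -388.5
(Excluded from the current account — capital account: capital transfers received from emigrants 11.7; financial account: sale of domestic government bonds to non-residents 303.4, acquisition of a foreign subsidiary by a resident firm (outward FDI) 258.7, increase in resident deposits held at foreign banks 66.4.)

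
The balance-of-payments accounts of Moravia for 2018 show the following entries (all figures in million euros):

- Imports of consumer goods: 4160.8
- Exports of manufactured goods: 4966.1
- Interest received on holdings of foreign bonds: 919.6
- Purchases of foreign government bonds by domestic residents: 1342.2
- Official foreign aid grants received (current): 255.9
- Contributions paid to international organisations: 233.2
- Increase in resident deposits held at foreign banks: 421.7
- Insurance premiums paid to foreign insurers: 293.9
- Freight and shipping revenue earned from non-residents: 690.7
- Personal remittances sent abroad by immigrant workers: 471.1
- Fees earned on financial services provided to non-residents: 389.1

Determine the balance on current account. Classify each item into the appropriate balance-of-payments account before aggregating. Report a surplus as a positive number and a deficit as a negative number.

2062.4

Goods: -4160.8 + 4966.1 = 805.3
Services: -293.9 + 690.7 + 389.1 = 785.9
Primary income: 919.6
Secondary income: -471.1 + 255.9 - 233.2 = -448.4
Current account = 805.3 + 785.9 + 919.6 + (-448.4) = 2062.4
(Excluded from the current account — financial account: purchases of foreign government bonds by domestic residents 1342.2, increase in resident deposits held at foreign banks 421.7.)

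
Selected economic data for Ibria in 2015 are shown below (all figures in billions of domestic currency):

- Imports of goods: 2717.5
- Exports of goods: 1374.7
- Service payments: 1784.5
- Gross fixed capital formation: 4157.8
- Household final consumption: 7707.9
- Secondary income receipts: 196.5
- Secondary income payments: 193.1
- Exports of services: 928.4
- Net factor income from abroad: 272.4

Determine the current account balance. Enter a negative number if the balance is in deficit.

Goods balance = 1374.7 - 2717.5 = -1342.8
Services balance = 928.4 - 1784.5 = -856.1
Trade balance (goods + services) = -1342.8 + (-856.1) = -2198.9
Net primary income = 272.4
Net secondary income = 196.5 - 193.1 = 3.4
Current account = -2198.9 + 272.4 + 3.4 = -1923.1

-1923.1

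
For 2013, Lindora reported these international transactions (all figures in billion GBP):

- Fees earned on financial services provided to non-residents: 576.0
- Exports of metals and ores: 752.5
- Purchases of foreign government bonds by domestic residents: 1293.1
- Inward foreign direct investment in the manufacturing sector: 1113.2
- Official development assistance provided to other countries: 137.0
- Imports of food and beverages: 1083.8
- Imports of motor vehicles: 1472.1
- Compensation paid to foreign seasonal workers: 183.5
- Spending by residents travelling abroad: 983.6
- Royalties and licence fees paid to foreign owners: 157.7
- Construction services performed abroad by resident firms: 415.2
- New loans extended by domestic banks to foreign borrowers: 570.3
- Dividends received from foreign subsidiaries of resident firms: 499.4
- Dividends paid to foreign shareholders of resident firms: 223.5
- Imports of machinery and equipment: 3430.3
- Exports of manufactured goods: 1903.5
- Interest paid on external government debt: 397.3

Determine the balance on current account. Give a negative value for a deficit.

Goods: 1903.5 - 3430.3 + 752.5 - 1472.1 - 1083.8 = -3330.2
Services: -983.6 - 157.7 + 576.0 + 415.2 = -150.1
Primary income: 499.4 - 183.5 - 397.3 - 223.5 = -304.9
Secondary income: -137.0
Current account = (-3330.2) + (-150.1) + (-304.9) + (-137.0) = -3922.2
(Excluded from the current account — financial account: purchases of foreign government bonds by domestic residents 1293.1, inward foreign direct investment in the manufacturing sector 1113.2, new loans extended by domestic banks to foreign borrowers 570.3.)

-3922.2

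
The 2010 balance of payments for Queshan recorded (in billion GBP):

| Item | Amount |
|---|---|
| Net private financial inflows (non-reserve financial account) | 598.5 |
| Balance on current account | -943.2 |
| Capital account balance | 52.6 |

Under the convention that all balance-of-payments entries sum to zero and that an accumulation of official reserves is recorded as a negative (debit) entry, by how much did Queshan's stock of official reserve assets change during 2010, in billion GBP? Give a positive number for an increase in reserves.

Official reserve transactions balance = -((-943.2) + 52.6 + 598.5) = 292.1
An accumulation of reserves is recorded as a debit (negative entry), so the change in the stock of reserves is the negative of that balance.
Change in official reserves = -(292.1) = -292.1

-292.1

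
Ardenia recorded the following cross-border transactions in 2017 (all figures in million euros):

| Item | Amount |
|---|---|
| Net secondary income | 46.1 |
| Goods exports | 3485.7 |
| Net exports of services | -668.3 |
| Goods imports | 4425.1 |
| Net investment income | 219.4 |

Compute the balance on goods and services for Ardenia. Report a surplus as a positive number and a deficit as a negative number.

-1607.7

Goods balance = 3485.7 - 4425.1 = -939.4
Services balance = -668.3
Trade balance (goods + services) = -939.4 + (-668.3) = -1607.7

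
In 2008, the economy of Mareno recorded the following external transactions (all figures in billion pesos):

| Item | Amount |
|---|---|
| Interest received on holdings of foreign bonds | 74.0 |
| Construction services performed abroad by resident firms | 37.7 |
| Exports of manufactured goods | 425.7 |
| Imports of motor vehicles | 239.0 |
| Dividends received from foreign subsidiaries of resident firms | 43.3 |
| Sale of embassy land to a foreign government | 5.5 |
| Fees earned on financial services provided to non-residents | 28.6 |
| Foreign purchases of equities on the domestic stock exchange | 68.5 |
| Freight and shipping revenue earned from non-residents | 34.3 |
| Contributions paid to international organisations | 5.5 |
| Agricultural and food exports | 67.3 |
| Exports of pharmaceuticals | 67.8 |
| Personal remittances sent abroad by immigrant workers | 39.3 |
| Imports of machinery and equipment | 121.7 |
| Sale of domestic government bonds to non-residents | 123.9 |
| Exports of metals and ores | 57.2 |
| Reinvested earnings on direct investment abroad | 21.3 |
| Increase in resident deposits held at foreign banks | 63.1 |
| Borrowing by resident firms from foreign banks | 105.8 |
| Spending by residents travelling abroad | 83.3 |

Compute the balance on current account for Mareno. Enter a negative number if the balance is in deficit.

Goods: -239.0 + 67.3 + 57.2 - 121.7 + 67.8 + 425.7 = 257.3
Services: 34.3 + 37.7 + 28.6 - 83.3 = 17.3
Primary income: 21.3 + 74.0 + 43.3 = 138.6
Secondary income: -5.5 - 39.3 = -44.8
Current account = 257.3 + 17.3 + 138.6 + (-44.8) = 368.4
(Excluded from the current account — capital account: sale of embassy land to a foreign government 5.5; financial account: foreign purchases of equities on the domestic stock exchange 68.5, sale of domestic government bonds to non-residents 123.9, increase in resident deposits held at foreign banks 63.1, borrowing by resident firms from foreign banks 105.8.)

368.4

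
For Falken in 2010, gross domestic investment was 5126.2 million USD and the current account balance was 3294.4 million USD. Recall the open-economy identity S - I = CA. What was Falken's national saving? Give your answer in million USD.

8420.6

S - I = CA (net lending to the rest of the world).
S = I + CA = 5126.2 + 3294.4 = 8420.6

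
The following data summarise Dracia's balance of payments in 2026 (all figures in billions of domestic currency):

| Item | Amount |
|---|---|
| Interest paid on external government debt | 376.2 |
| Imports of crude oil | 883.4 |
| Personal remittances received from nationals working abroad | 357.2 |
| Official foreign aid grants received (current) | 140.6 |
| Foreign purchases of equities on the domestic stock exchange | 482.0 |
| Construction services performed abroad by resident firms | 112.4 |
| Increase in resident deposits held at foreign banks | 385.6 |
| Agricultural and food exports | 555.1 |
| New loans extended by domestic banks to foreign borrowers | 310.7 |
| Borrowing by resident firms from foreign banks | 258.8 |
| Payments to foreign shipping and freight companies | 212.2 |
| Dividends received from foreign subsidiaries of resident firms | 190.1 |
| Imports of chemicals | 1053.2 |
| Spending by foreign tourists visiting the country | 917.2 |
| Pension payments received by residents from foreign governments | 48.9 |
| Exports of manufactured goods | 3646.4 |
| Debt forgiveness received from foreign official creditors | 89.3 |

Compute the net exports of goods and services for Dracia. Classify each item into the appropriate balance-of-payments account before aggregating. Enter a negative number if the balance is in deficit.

Goods: -1053.2 - 883.4 + 555.1 + 3646.4 = 2264.9
Services: -212.2 + 917.2 + 112.4 = 817.4
Trade balance = 2264.9 + 817.4 = 3082.3
(Excluded from the trade balance — primary income: interest paid on external government debt 376.2, dividends received from foreign subsidiaries of resident firms 190.1; secondary income: personal remittances received from nationals working abroad 357.2, official foreign aid grants received (current) 140.6, pension payments received by residents from foreign governments 48.9; financial account: foreign purchases of equities on the domestic stock exchange 482.0, increase in resident deposits held at foreign banks 385.6, new loans extended by domestic banks to foreign borrowers 310.7, borrowing by resident firms from foreign banks 258.8; capital account: debt forgiveness received from foreign official creditors 89.3.)

3082.3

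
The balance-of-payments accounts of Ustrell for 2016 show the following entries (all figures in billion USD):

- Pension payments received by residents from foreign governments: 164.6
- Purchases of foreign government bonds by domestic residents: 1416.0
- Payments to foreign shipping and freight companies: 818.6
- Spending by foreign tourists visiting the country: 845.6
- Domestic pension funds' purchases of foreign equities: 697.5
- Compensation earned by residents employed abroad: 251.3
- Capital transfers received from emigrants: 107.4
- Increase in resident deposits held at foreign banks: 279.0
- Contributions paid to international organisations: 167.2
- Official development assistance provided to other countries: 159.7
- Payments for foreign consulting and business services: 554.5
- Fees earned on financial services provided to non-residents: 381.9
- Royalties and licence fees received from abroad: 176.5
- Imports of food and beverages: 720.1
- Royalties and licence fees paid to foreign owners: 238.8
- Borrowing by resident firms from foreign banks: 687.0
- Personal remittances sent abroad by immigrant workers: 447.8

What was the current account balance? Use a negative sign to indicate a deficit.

-1286.8

Goods: -720.1
Services: -238.8 + 176.5 + 845.6 - 818.6 - 554.5 + 381.9 = -207.9
Primary income: 251.3
Secondary income: -159.7 + 164.6 - 447.8 - 167.2 = -610.1
Current account = (-720.1) + (-207.9) + 251.3 + (-610.1) = -1286.8
(Excluded from the current account — financial account: purchases of foreign government bonds by domestic residents 1416.0, domestic pension funds' purchases of foreign equities 697.5, increase in resident deposits held at foreign banks 279.0, borrowing by resident firms from foreign banks 687.0; capital account: capital transfers received from emigrants 107.4.)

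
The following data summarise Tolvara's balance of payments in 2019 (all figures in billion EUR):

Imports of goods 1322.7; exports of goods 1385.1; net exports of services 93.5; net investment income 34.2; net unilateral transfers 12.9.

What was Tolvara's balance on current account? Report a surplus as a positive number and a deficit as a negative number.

Goods balance = 1385.1 - 1322.7 = 62.4
Services balance = 93.5
Trade balance (goods + services) = 62.4 + 93.5 = 155.9
Net primary income = 34.2
Net secondary income = 12.9
Current account = 155.9 + 34.2 + 12.9 = 203.0

203.0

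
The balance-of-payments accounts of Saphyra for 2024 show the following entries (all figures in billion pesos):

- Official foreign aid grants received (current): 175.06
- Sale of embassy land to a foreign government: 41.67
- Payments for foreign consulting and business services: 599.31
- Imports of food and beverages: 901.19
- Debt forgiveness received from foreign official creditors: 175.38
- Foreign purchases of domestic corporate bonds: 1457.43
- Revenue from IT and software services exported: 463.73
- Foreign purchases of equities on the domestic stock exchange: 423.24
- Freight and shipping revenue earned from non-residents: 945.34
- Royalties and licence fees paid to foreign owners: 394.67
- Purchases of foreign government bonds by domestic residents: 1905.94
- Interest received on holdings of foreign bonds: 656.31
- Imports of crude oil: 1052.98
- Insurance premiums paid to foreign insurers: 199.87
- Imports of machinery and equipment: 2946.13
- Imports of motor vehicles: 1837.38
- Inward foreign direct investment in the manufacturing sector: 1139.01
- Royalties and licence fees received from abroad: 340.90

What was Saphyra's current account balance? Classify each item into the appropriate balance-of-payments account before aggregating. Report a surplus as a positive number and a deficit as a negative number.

Goods: -1837.38 - 901.19 - 1052.98 - 2946.13 = -6737.68
Services: 463.73 + 340.90 - 199.87 - 599.31 - 394.67 + 945.34 = 556.12
Primary income: 656.31
Secondary income: 175.06
Current account = (-6737.68) + 556.12 + 656.31 + 175.06 = -5350.19
(Excluded from the current account — capital account: sale of embassy land to a foreign government 41.67, debt forgiveness received from foreign official creditors 175.38; financial account: foreign purchases of domestic corporate bonds 1457.43, foreign purchases of equities on the domestic stock exchange 423.24, purchases of foreign government bonds by domestic residents 1905.94, inward foreign direct investment in the manufacturing sector 1139.01.)

-5350.19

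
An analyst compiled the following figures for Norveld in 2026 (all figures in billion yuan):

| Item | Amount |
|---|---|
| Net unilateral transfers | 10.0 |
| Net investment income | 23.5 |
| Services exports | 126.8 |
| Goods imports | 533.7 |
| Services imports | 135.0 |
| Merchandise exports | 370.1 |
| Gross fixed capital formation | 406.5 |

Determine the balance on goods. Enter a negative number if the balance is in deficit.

Goods balance = 370.1 - 533.7 = -163.6

-163.6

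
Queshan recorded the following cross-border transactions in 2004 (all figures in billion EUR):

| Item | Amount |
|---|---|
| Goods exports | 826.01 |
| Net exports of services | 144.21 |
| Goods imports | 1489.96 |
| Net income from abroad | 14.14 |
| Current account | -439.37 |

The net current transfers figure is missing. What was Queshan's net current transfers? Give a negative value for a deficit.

66.23

Current account = goods balance + services balance + net primary income + net secondary income
Sum of the known components = -505.60
Net current transfers = CA - (known components) = -439.37 - (-505.60) = 66.23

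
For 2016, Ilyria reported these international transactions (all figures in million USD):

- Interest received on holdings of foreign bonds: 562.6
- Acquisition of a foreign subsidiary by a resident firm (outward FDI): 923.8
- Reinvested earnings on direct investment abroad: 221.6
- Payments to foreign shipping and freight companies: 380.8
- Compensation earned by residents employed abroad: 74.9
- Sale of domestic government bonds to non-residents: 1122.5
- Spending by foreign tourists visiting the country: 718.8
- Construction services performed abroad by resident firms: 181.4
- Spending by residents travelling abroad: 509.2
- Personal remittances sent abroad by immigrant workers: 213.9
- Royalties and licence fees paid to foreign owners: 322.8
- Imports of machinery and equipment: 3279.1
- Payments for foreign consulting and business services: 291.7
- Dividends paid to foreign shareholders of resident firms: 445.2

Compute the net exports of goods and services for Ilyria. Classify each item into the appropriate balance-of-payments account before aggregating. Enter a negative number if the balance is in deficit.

Goods: -3279.1
Services: 181.4 - 509.2 + 718.8 - 322.8 - 380.8 - 291.7 = -604.3
Trade balance = -3279.1 + (-604.3) = -3883.4
(Excluded from the trade balance — primary income: interest received on holdings of foreign bonds 562.6, reinvested earnings on direct investment abroad 221.6, compensation earned by residents employed abroad 74.9, dividends paid to foreign shareholders of resident firms 445.2; financial account: acquisition of a foreign subsidiary by a resident firm (outward FDI) 923.8, sale of domestic government bonds to non-residents 1122.5; secondary income: personal remittances sent abroad by immigrant workers 213.9.)

-3883.4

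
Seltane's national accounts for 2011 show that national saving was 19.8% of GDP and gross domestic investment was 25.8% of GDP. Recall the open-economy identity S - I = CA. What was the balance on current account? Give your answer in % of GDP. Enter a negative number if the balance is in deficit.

-6.0

S - I = CA (net lending to the rest of the world).
CA = S - I = 19.8 - 25.8 = -6.0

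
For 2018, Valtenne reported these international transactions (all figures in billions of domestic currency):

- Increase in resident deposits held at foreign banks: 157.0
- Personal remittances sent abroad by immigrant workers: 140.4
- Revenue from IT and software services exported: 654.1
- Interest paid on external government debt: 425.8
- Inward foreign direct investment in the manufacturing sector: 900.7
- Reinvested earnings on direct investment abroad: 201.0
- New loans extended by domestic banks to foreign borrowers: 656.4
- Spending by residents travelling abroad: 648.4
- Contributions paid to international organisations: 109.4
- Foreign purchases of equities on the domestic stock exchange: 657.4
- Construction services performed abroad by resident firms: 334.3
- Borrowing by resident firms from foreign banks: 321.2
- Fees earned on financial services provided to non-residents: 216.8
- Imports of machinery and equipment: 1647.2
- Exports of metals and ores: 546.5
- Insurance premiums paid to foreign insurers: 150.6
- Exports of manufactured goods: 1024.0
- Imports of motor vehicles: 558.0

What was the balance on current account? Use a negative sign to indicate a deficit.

-703.1

Goods: 546.5 - 1647.2 - 558.0 + 1024.0 = -634.7
Services: 334.3 + 654.1 - 648.4 - 150.6 + 216.8 = 406.2
Primary income: -425.8 + 201.0 = -224.8
Secondary income: -140.4 - 109.4 = -249.8
Current account = (-634.7) + 406.2 + (-224.8) + (-249.8) = -703.1
(Excluded from the current account — financial account: increase in resident deposits held at foreign banks 157.0, inward foreign direct investment in the manufacturing sector 900.7, new loans extended by domestic banks to foreign borrowers 656.4, foreign purchases of equities on the domestic stock exchange 657.4, borrowing by resident firms from foreign banks 321.2.)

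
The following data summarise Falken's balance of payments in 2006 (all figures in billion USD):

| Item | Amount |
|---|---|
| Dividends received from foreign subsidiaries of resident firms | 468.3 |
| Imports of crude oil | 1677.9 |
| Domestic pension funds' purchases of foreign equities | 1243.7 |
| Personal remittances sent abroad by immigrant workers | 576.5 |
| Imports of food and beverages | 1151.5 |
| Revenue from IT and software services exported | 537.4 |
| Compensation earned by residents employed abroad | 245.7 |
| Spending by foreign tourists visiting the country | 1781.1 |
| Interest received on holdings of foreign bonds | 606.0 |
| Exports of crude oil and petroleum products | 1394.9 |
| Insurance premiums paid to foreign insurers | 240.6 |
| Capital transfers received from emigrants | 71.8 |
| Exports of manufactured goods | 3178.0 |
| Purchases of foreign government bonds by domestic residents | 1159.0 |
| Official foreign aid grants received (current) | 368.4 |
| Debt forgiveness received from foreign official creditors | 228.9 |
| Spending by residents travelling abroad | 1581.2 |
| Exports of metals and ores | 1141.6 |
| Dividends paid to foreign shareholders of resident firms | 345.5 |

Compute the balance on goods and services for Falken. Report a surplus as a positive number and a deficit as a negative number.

Goods: -1677.9 + 3178.0 + 1141.6 - 1151.5 + 1394.9 = 2885.1
Services: 537.4 - 240.6 + 1781.1 - 1581.2 = 496.7
Trade balance = 2885.1 + 496.7 = 3381.8
(Excluded from the trade balance — primary income: dividends received from foreign subsidiaries of resident firms 468.3, compensation earned by residents employed abroad 245.7, interest received on holdings of foreign bonds 606.0, dividends paid to foreign shareholders of resident firms 345.5; financial account: domestic pension funds' purchases of foreign equities 1243.7, purchases of foreign government bonds by domestic residents 1159.0; secondary income: personal remittances sent abroad by immigrant workers 576.5, official foreign aid grants received (current) 368.4; capital account: capital transfers received from emigrants 71.8, debt forgiveness received from foreign official creditors 228.9.)

3381.8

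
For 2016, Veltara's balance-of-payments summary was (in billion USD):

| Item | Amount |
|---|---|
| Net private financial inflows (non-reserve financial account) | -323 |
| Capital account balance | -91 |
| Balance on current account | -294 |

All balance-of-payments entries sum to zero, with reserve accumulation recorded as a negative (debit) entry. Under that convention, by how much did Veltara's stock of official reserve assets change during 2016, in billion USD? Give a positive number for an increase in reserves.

-708

Official reserve transactions balance = -((-294) + (-91) + (-323)) = 708
An accumulation of reserves is recorded as a debit (negative entry), so the change in the stock of reserves is the negative of that balance.
Change in official reserves = -(708) = -708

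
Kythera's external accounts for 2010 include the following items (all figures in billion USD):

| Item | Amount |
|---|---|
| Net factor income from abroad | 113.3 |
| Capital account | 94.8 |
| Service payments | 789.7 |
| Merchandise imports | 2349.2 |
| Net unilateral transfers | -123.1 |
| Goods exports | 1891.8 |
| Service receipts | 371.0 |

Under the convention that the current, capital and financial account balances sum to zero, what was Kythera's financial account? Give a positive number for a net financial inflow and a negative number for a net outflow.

Goods balance = 1891.8 - 2349.2 = -457.4
Services balance = 371.0 - 789.7 = -418.7
Trade balance (goods + services) = -457.4 + (-418.7) = -876.1
Net primary income = 113.3
Net secondary income = -123.1
Current account = -876.1 + 113.3 + (-123.1) = -885.9
Financial account = -(-885.9 + 94.8) = 791.1

791.1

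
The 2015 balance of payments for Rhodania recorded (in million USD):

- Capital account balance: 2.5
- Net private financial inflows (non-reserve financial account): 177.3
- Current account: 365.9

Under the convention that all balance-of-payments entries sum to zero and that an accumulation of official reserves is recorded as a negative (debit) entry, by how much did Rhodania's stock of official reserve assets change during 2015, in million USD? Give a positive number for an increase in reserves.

545.7

Official reserve transactions balance = -(365.9 + 2.5 + 177.3) = -545.7
An accumulation of reserves is recorded as a debit (negative entry), so the change in the stock of reserves is the negative of that balance.
Change in official reserves = -(-545.7) = 545.7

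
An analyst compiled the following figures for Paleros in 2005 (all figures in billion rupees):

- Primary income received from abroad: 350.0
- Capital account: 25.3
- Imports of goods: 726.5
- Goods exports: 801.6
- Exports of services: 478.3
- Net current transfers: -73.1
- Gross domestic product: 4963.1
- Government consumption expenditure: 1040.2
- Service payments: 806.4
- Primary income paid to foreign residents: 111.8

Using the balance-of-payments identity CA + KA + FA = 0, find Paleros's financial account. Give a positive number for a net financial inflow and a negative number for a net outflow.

62.6

Goods balance = 801.6 - 726.5 = 75.1
Services balance = 478.3 - 806.4 = -328.1
Trade balance (goods + services) = 75.1 + (-328.1) = -253.0
Net primary income = 350.0 - 111.8 = 238.2
Net secondary income = -73.1
Current account = -253.0 + 238.2 + (-73.1) = -87.9
Financial account = -(-87.9 + 25.3) = 62.6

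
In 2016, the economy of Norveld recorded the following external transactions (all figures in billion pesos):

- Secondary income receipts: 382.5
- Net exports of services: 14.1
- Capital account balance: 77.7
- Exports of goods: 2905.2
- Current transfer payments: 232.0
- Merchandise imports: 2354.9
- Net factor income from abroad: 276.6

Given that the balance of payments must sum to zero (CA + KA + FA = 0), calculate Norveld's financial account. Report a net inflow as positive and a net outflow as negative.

Goods balance = 2905.2 - 2354.9 = 550.3
Services balance = 14.1
Trade balance (goods + services) = 550.3 + 14.1 = 564.4
Net primary income = 276.6
Net secondary income = 382.5 - 232.0 = 150.5
Current account = 564.4 + 276.6 + 150.5 = 991.5
Financial account = -(991.5 + 77.7) = -1069.2

-1069.2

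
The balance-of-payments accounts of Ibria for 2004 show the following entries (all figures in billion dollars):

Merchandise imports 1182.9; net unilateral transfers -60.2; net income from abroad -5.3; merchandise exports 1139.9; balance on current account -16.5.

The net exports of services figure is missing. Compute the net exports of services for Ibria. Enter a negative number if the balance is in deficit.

92.0

Current account = goods balance + services balance + net primary income + net secondary income
Sum of the known components = -108.5
Net exports of services = CA - (known components) = -16.5 - (-108.5) = 92.0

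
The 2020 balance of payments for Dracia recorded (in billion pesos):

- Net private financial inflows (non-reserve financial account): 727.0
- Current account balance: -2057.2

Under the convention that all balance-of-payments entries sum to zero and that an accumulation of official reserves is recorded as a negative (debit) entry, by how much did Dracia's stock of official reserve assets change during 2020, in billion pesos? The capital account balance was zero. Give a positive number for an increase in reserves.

-1330.2

Official reserve transactions balance = -((-2057.2) + 727.0) = 1330.2
An accumulation of reserves is recorded as a debit (negative entry), so the change in the stock of reserves is the negative of that balance.
Change in official reserves = -(1330.2) = -1330.2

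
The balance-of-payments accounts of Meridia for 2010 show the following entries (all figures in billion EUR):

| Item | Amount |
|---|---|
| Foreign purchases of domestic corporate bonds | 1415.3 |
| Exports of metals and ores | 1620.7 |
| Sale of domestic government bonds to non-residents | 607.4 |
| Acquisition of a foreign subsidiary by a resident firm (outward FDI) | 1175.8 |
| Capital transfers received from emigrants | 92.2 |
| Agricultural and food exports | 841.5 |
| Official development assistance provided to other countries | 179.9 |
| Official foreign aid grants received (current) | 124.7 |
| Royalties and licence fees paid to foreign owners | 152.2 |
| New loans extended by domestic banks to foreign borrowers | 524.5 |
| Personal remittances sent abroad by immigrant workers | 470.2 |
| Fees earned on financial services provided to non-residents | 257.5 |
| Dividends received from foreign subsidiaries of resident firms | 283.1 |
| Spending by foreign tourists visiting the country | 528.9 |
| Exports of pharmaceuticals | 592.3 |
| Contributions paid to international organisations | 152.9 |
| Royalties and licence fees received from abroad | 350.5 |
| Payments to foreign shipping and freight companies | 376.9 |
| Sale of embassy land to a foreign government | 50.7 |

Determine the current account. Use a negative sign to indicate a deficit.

3267.1

Goods: 1620.7 + 841.5 + 592.3 = 3054.5
Services: 350.5 + 257.5 - 152.2 - 376.9 + 528.9 = 607.8
Primary income: 283.1
Secondary income: -470.2 - 179.9 - 152.9 + 124.7 = -678.3
Current account = 3054.5 + 607.8 + 283.1 + (-678.3) = 3267.1
(Excluded from the current account — financial account: foreign purchases of domestic corporate bonds 1415.3, sale of domestic government bonds to non-residents 607.4, acquisition of a foreign subsidiary by a resident firm (outward FDI) 1175.8, new loans extended by domestic banks to foreign borrowers 524.5; capital account: capital transfers received from emigrants 92.2, sale of embassy land to a foreign government 50.7.)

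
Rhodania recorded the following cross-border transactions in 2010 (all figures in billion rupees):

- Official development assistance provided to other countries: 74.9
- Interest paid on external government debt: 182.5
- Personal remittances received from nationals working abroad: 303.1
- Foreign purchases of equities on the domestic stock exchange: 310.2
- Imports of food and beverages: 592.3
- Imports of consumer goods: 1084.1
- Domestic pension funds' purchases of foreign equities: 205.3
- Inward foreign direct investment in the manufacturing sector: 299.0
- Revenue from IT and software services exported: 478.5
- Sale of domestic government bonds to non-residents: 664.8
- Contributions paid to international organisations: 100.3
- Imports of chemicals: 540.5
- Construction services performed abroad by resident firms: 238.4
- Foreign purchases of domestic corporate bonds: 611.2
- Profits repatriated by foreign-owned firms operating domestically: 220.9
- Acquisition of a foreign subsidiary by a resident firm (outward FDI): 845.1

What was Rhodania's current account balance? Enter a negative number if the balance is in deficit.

Goods: -1084.1 - 592.3 - 540.5 = -2216.9
Services: 478.5 + 238.4 = 716.9
Primary income: -182.5 - 220.9 = -403.4
Secondary income: 303.1 - 74.9 - 100.3 = 127.9
Current account = (-2216.9) + 716.9 + (-403.4) + 127.9 = -1775.5
(Excluded from the current account — financial account: foreign purchases of equities on the domestic stock exchange 310.2, domestic pension funds' purchases of foreign equities 205.3, inward foreign direct investment in the manufacturing sector 299.0, sale of domestic government bonds to non-residents 664.8, foreign purchases of domestic corporate bonds 611.2, acquisition of a foreign subsidiary by a resident firm (outward FDI) 845.1.)

-1775.5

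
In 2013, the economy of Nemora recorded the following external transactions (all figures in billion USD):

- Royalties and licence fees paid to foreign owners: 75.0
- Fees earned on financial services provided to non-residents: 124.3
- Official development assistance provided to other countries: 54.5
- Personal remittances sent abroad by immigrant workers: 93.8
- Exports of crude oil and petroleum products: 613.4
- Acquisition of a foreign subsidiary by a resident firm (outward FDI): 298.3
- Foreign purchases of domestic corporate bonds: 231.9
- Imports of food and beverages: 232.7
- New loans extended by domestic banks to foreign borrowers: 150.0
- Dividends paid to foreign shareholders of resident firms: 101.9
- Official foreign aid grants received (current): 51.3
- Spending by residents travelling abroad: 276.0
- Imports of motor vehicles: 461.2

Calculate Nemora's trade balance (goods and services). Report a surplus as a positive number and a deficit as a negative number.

Goods: -232.7 - 461.2 + 613.4 = -80.5
Services: -75.0 - 276.0 + 124.3 = -226.7
Trade balance = -80.5 + (-226.7) = -307.2
(Excluded from the trade balance — secondary income: official development assistance provided to other countries 54.5, personal remittances sent abroad by immigrant workers 93.8, official foreign aid grants received (current) 51.3; financial account: acquisition of a foreign subsidiary by a resident firm (outward FDI) 298.3, foreign purchases of domestic corporate bonds 231.9, new loans extended by domestic banks to foreign borrowers 150.0; primary income: dividends paid to foreign shareholders of resident firms 101.9.)

-307.2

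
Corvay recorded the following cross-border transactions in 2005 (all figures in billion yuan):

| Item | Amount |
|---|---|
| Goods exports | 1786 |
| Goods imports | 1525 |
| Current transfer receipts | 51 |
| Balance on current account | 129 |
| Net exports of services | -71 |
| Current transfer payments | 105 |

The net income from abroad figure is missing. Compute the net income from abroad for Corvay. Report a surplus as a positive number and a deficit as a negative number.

-7

Current account = goods balance + services balance + net primary income + net secondary income
Sum of the known components = 136
Net income from abroad = CA - (known components) = 129 - 136 = -7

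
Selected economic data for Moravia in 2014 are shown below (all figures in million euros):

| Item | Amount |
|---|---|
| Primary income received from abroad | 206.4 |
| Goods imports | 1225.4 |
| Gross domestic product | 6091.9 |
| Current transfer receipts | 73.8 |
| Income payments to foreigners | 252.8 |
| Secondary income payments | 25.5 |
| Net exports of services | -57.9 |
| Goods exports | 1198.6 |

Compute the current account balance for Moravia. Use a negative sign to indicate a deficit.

-82.8

Goods balance = 1198.6 - 1225.4 = -26.8
Services balance = -57.9
Trade balance (goods + services) = -26.8 + (-57.9) = -84.7
Net primary income = 206.4 - 252.8 = -46.4
Net secondary income = 73.8 - 25.5 = 48.3
Current account = -84.7 + (-46.4) + 48.3 = -82.8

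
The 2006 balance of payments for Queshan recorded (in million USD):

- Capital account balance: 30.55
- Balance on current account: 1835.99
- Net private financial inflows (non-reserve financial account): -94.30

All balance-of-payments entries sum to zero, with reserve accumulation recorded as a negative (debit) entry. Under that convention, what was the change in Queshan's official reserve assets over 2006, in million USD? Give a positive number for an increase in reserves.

1772.24

Official reserve transactions balance = -(1835.99 + 30.55 + (-94.30)) = -1772.24
An accumulation of reserves is recorded as a debit (negative entry), so the change in the stock of reserves is the negative of that balance.
Change in official reserves = -(-1772.24) = 1772.24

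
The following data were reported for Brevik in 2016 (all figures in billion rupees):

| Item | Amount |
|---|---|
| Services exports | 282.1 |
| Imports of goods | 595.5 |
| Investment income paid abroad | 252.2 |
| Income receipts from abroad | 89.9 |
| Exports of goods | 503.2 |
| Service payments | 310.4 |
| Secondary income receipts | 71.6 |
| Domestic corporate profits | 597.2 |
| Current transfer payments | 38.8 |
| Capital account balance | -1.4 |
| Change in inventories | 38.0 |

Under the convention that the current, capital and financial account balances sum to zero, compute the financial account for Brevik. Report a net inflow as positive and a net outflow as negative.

Goods balance = 503.2 - 595.5 = -92.3
Services balance = 282.1 - 310.4 = -28.3
Trade balance (goods + services) = -92.3 + (-28.3) = -120.6
Net primary income = 89.9 - 252.2 = -162.3
Net secondary income = 71.6 - 38.8 = 32.8
Current account = -120.6 + (-162.3) + 32.8 = -250.1
Financial account = -(-250.1 + (-1.4)) = 251.5

251.5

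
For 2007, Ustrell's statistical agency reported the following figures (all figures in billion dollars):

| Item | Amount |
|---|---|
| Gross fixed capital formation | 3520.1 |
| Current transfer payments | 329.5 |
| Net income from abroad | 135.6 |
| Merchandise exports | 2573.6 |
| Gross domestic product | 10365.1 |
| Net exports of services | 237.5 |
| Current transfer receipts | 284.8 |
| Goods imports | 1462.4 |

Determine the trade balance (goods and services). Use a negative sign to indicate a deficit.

Goods balance = 2573.6 - 1462.4 = 1111.2
Services balance = 237.5
Trade balance (goods + services) = 1111.2 + 237.5 = 1348.7

1348.7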